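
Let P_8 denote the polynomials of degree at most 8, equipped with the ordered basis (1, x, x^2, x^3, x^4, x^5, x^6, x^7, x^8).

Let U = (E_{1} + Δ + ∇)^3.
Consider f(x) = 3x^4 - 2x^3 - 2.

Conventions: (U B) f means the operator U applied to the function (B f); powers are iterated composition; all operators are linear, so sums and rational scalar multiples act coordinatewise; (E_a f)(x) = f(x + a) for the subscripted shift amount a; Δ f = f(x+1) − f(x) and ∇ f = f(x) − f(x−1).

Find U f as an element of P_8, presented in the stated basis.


the image equals g(x) = 3x^4 + 106x^3 + 972x^2 + 2358x + 1231

E_{1} f = 3x^4 + 10x^3 + 12x^2 + 6x - 1
Δ f = 12x^3 + 12x^2 + 6x + 1
∇ f = 12x^3 - 24x^2 + 18x - 5
(E_{1} + Δ + ∇) f = 3x^4 + 34x^3 + 30x - 5
E_{1} (E_{1} + Δ + ∇) f = 3x^4 + 46x^3 + 120x^2 + 144x + 62
Δ (E_{1} + Δ + ∇) f = 12x^3 + 120x^2 + 114x + 67
∇ (E_{1} + Δ + ∇) f = 12x^3 + 84x^2 - 90x + 61
(E_{1} + Δ + ∇) (E_{1} + Δ + ∇) f = 3x^4 + 70x^3 + 324x^2 + 168x + 190
E_{1} (E_{1} + Δ + ∇) (E_{1} + Δ + ∇) f = 3x^4 + 82x^3 + 552x^2 + 1038x + 755
Δ (E_{1} + Δ + ∇) (E_{1} + Δ + ∇) f = 12x^3 + 228x^2 + 870x + 565
∇ (E_{1} + Δ + ∇) (E_{1} + Δ + ∇) f = 12x^3 + 192x^2 + 450x - 89
(E_{1} + Δ + ∇) (E_{1} + Δ + ∇) (E_{1} + Δ + ∇) f = 3x^4 + 106x^3 + 972x^2 + 2358x + 1231


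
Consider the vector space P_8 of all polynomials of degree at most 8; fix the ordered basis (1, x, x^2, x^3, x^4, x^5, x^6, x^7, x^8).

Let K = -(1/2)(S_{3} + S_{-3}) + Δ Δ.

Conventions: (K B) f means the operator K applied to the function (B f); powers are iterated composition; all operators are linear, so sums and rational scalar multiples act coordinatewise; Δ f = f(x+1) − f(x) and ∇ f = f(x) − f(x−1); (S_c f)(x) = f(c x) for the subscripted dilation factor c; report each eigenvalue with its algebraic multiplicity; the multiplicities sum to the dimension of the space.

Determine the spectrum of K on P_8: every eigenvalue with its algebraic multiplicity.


λ = -6561 (multiplicity 1), λ = -729 (multiplicity 1), λ = -81 (multiplicity 1), λ = -9 (multiplicity 1), λ = -1 (multiplicity 1), λ = 0 (multiplicity 4)

image of 1: -1
image of x: 0
image of x^2: -9x^2 + 2
image of x^3: 6x + 6
image of x^4: -81x^4 + 12x^2 + 24x + 14
image of x^5: 20x^3 + 60x^2 + 70x + 30
image of x^6: -729x^6 + 30x^4 + 120x^3 + 210x^2 + 180x + 62
image of x^7: 42x^5 + 210x^4 + 490x^3 + 630x^2 + 434x + 126
image of x^8: -6561x^8 + 56x^6 + 336x^5 + 980x^4 + 1680x^3 + 1736x^2 + 1008x + 254
the matrix is upper triangular; its diagonal is (-1, 0, -9, 0, -81, 0, -729, 0, -6561)
for a triangular matrix the eigenvalues are the diagonal entries, with algebraic multiplicity their repetition count


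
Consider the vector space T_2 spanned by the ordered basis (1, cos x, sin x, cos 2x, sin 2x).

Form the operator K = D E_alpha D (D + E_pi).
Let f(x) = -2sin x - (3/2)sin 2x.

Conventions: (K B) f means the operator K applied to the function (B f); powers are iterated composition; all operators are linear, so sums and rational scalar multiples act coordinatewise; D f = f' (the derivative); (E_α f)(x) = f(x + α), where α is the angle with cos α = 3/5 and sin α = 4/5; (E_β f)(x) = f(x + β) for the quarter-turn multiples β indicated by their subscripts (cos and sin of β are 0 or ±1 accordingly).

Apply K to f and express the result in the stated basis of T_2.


g(x) = -(2/5)cos x - (14/5)sin x + (12/5)cos 2x - (66/5)sin 2x

D f = -2cos x - 3cos 2x
E_pi f = 2sin x - (3/2)sin 2x
(D + E_pi) f = -2cos x + 2sin x - 3cos 2x - (3/2)sin 2x
D (D + E_pi) f = 2cos x + 2sin x - 3cos 2x + 6sin 2x
E_alpha D (D + E_pi) f = (14/5)cos x - (2/5)sin x + (33/5)cos 2x + (6/5)sin 2x
D (E_alpha D) (D + E_pi) f = -(2/5)cos x - (14/5)sin x + (12/5)cos 2x - (66/5)sin 2x


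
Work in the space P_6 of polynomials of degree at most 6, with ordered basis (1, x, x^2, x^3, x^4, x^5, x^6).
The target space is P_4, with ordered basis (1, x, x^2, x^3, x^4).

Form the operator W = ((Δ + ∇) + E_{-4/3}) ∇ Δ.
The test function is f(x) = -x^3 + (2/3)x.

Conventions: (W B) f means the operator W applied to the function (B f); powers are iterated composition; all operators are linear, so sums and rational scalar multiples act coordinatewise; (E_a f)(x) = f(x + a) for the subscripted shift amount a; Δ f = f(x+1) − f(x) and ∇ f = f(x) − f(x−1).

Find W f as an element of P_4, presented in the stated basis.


Δ f = -3x^2 - 3x - 1/3
∇ Δ f = -6x
Δ (∇ Δ) f = -6
∇ (∇ Δ) f = -6
(Δ + ∇) (∇ Δ) f = -12
E_{-4/3} (∇ Δ) f = -6x + 8
((Δ + ∇) + E_{-4/3}) (∇ Δ) f = -6x - 4

g(x) = -6x - 4


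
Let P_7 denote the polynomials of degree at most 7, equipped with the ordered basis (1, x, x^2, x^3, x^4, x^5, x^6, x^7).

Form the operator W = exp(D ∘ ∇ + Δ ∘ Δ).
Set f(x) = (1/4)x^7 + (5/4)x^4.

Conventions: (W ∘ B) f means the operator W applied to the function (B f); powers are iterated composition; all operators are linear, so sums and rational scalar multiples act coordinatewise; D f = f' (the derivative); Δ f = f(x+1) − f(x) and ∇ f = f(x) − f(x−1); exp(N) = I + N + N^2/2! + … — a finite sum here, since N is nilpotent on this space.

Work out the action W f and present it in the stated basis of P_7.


order-1 term: 21x^5 + (105/4)x^4 + (315/2)x^3 + (645/4)x^2 + 134x + 209/4
order-2 term: 420x^3 + 630x^2 + (4095/2)x + 2115/2
order-3 term: 1680x + 1260
the series for exp(D ∘ ∇ + Δ ∘ Δ) f terminates at order 3
exp(D ∘ ∇ + Δ ∘ Δ) f = (1/4)x^7 + 21x^5 + (55/2)x^4 + (1155/2)x^3 + (3165/4)x^2 + (7723/2)x + 9479/4

the result is g(x) = (1/4)x^7 + 21x^5 + (55/2)x^4 + (1155/2)x^3 + (3165/4)x^2 + (7723/2)x + 9479/4


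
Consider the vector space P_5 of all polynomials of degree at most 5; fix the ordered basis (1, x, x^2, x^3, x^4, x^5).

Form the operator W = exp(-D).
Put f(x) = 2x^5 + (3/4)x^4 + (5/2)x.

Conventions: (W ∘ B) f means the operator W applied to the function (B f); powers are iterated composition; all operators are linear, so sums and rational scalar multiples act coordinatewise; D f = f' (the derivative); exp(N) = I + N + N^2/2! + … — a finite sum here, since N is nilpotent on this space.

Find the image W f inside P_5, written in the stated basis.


order-1 term: -10x^4 - 3x^3 - 5/2
order-2 term: 20x^3 + (9/2)x^2
order-3 term: -20x^2 - 3x
order-4 term: 10x + 3/4
order-5 term: -2
the series for exp(-D) f terminates at order 5
exp(-D) f = 2x^5 - (37/4)x^4 + 17x^3 - (31/2)x^2 + (19/2)x - 15/4

g(x) = 2x^5 - (37/4)x^4 + 17x^3 - (31/2)x^2 + (19/2)x - 15/4


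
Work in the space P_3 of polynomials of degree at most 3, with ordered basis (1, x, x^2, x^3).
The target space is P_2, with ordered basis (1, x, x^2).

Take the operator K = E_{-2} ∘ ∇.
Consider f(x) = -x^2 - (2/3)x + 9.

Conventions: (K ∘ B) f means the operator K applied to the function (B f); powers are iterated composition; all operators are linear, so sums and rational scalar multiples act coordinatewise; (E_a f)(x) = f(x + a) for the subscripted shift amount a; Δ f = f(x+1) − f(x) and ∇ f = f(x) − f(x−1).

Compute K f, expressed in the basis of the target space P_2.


∇ f = -2x + 1/3
E_{-2} ∇ f = -2x + 13/3

the result is g(x) = -2x + 13/3


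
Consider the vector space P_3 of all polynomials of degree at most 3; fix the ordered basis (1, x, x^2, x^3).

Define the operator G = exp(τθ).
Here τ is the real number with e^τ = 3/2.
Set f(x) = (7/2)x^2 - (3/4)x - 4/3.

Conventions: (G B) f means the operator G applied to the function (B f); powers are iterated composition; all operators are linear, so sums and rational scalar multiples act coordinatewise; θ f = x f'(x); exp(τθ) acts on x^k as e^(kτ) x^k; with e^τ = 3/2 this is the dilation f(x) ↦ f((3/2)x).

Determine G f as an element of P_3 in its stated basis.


exp(τθ) x^k = e^(kτ) x^k; with e^τ = 3/2 this sends x^k to (3/2)^k x^k
x ↦ 3/2 x
x^2 ↦ 9/4 x^2
applying this coordinatewise to f: exp(τθ) f = (63/8)x^2 - (9/8)x - 4/3

the result is g(x) = (63/8)x^2 - (9/8)x - 4/3


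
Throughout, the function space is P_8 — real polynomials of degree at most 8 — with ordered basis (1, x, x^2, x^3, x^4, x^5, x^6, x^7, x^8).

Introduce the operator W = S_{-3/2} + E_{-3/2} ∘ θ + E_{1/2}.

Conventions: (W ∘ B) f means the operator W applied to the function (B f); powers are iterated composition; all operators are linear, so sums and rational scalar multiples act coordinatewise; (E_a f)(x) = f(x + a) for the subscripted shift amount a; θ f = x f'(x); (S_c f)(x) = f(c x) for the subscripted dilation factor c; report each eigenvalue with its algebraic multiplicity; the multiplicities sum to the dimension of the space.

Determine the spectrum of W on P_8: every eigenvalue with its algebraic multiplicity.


λ = -1163/128 (multiplicity 1), λ = -51/32 (multiplicity 1), λ = 1/2 (multiplicity 1), λ = 5/8 (multiplicity 1), λ = 2 (multiplicity 1), λ = 21/4 (multiplicity 1), λ = 161/16 (multiplicity 1), λ = 1177/64 (multiplicity 1), λ = 8865/256 (multiplicity 1)

image of 1: 2
image of x: (1/2)x - 1
image of x^2: (21/4)x^2 - 5x + 19/4
image of x^3: (5/8)x^3 - 12x^2 + 21x - 10
image of x^4: (161/16)x^4 - 22x^3 + (111/2)x^2 - (107/2)x + 325/16
image of x^5: -(51/32)x^5 - 35x^4 + 115x^3 - (335/2)x^2 + (1015/8)x - 607/16
image of x^6: (1177/64)x^6 - 51x^5 + (825/4)x^4 - (805/2)x^3 + (7305/16)x^2 - (4371/16)x + 4375/64
image of x^7: -(1163/128)x^7 - 70x^6 + 336x^5 - (1645/2)x^4 + (2485/2)x^3 - (8925/8)x^2 + (2233/4)x - 3827/32
image of x^8: (8865/256)x^8 - 92x^7 + 511x^6 - 1505x^5 + (22715/8)x^4 - (13601/4)x^3 + (40831/16)x^2 - (17495/16)x + 52489/256
the matrix is upper triangular; its diagonal is (2, 1/2, 21/4, 5/8, 161/16, -51/32, 1177/64, -1163/128, 8865/256)
for a triangular matrix the eigenvalues are the diagonal entries, with algebraic multiplicity their repetition count


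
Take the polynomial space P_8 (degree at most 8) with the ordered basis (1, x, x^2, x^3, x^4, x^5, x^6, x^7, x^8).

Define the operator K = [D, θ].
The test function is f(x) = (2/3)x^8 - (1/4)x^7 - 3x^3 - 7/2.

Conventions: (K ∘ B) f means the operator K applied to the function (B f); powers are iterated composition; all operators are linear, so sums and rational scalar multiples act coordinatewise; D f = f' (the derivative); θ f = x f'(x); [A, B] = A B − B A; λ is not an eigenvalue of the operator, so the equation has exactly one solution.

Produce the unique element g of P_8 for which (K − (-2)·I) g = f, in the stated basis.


the image equals g(x) = (1/3)x^8 - (35/24)x^7 + (245/48)x^6 - (245/16)x^5 + (1225/32)x^4 - (1249/16)x^3 + (3747/32)x^2 - (3747/32)x + 3635/64

write g with unknown coordinates in the stated basis and equate coefficients in (K − (-2)·I) g = f
solving from the highest basis element down gives g = (1/3)x^8 - (35/24)x^7 + (245/48)x^6 - (245/16)x^5 + (1225/32)x^4 - (1249/16)x^3 + (3747/32)x^2 - (3747/32)x + 3635/64
check: K g = (8/3)x^7 - (245/24)x^6 + (245/8)x^5 - (1225/16)x^4 + (1225/8)x^3 - (3747/16)x^2 + (3747/16)x - 3747/32
so K g − (-2)·g = (2/3)x^8 - (1/4)x^7 - 3x^3 - 7/2 = f ✓


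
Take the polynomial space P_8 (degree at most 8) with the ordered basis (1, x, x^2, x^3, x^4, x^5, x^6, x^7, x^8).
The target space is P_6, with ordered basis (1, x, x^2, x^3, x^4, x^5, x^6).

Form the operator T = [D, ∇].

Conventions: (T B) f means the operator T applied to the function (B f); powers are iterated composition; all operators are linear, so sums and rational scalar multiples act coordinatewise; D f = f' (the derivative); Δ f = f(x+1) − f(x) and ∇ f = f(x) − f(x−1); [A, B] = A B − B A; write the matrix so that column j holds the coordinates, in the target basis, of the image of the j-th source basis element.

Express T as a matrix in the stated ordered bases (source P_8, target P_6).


the matrix is [[0, 0, 0, 0, 0, 0, 0, 0, 0]; [0, 0, 0, 0, 0, 0, 0, 0, 0]; [0, 0, 0, 0, 0, 0, 0, 0, 0]; [0, 0, 0, 0, 0, 0, 0, 0, 0]; [0, 0, 0, 0, 0, 0, 0, 0, 0]; [0, 0, 0, 0, 0, 0, 0, 0, 0]; [0, 0, 0, 0, 0, 0, 0, 0, 0]] (rows listed top to bottom)

image of 1: 0
image of x: 0
image of x^2: 0
image of x^3: 0
image of x^4: 0
image of x^5: 0
image of x^6: 0
image of x^7: 0
image of x^8: 0
each image's coordinates form column j of the matrix


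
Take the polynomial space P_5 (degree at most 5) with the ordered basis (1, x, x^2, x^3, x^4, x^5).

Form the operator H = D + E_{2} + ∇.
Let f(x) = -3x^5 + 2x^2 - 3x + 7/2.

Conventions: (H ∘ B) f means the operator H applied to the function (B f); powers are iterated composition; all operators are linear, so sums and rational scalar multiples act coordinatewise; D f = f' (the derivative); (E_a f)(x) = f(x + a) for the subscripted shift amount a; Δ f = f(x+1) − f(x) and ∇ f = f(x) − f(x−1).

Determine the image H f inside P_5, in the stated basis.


D f = -15x^4 + 4x - 3
E_{2} f = -3x^5 - 30x^4 - 120x^3 - 238x^2 - 235x - 181/2
∇ f = -15x^4 + 30x^3 - 30x^2 + 19x - 8
(D + E_{2} + ∇) f = -3x^5 - 60x^4 - 90x^3 - 268x^2 - 212x - 203/2

g(x) = -3x^5 - 60x^4 - 90x^3 - 268x^2 - 212x - 203/2


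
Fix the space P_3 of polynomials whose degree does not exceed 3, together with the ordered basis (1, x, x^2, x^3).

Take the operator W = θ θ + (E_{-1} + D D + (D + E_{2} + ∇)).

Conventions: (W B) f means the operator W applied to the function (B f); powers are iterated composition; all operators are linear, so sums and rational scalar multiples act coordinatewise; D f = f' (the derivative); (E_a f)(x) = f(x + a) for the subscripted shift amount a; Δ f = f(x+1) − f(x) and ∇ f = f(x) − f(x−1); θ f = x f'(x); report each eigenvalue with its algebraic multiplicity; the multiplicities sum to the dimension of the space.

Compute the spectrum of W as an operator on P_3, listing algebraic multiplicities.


image of 1: 2
image of x: 3x + 3
image of x^2: 6x^2 + 6x + 6
image of x^3: 11x^3 + 9x^2 + 18x + 8
the matrix is upper triangular; its diagonal is (2, 3, 6, 11)
for a triangular matrix the eigenvalues are the diagonal entries, with algebraic multiplicity their repetition count

λ = 2 (multiplicity 1), λ = 3 (multiplicity 1), λ = 6 (multiplicity 1), λ = 11 (multiplicity 1)


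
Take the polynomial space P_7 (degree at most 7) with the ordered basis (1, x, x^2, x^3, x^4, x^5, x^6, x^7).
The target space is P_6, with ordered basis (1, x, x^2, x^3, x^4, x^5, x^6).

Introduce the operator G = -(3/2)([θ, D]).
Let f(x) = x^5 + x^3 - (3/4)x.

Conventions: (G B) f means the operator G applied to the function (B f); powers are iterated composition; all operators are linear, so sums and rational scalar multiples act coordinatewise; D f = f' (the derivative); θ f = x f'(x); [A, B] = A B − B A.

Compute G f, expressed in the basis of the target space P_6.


g(x) = (15/2)x^4 + (9/2)x^2 - 9/8

D f = 5x^4 + 3x^2 - 3/4
θ D f = 20x^4 + 6x^2
θ f = 5x^5 + 3x^3 - (3/4)x
D θ f = 25x^4 + 9x^2 - 3/4
[θ, D] f = -5x^4 - 3x^2 + 3/4
(-(3/2)([θ, D])) f = (15/2)x^4 + (9/2)x^2 - 9/8


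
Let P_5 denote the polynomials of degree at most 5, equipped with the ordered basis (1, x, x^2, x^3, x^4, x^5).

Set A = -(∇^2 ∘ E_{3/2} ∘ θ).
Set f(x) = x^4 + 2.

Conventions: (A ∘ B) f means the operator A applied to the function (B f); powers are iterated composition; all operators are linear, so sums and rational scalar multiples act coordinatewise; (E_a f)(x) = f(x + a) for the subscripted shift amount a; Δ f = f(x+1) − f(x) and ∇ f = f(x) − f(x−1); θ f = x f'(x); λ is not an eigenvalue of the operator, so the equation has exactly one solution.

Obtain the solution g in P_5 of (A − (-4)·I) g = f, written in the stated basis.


the image equals g(x) = (1/4)x^4 + 3x^2 + 3x + 19/4

write g with unknown coordinates in the stated basis and equate coefficients in (A − (-4)·I) g = f
solving from the highest basis element down gives g = (1/4)x^4 + 3x^2 + 3x + 19/4
check: A g = -12x^2 - 12x - 17
so A g − (-4)·g = x^4 + 2 = f ✓


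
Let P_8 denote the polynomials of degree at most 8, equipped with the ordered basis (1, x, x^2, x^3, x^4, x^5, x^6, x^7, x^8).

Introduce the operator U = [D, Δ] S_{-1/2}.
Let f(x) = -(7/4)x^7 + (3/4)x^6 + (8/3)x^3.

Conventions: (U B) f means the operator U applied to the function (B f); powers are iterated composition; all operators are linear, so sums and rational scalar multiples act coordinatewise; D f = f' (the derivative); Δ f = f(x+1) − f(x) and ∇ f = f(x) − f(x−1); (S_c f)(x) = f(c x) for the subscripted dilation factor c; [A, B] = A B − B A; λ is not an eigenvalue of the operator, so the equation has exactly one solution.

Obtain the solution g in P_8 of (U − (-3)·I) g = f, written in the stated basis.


g(x) = -(7/12)x^7 + (1/4)x^6 + (8/9)x^3

write g with unknown coordinates in the stated basis and equate coefficients in (U − (-3)·I) g = f
solving from the highest basis element down gives g = -(7/12)x^7 + (1/4)x^6 + (8/9)x^3
check: U g = 0
so U g − (-3)·g = -(7/4)x^7 + (3/4)x^6 + (8/3)x^3 = f ✓


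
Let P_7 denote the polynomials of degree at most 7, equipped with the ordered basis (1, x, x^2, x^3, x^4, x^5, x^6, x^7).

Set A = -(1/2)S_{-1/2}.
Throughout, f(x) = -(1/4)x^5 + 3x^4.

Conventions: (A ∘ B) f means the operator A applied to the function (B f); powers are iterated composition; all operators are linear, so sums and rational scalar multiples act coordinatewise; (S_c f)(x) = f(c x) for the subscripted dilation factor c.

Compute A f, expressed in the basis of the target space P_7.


the image equals g(x) = -(1/256)x^5 - (3/32)x^4

S_{-1/2} f = (1/128)x^5 + (3/16)x^4
(-(1/2)S_{-1/2}) f = -(1/256)x^5 - (3/32)x^4


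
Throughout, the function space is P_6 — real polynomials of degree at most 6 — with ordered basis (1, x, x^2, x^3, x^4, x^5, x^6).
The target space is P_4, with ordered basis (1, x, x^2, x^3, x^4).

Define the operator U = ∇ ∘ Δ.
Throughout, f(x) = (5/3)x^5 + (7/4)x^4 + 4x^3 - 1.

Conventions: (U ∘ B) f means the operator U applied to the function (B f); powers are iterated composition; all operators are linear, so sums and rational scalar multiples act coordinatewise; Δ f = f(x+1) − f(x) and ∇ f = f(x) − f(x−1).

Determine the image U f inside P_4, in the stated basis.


g(x) = (100/3)x^3 + 21x^2 + (122/3)x + 7/2

Δ f = (25/3)x^4 + (71/3)x^3 + (235/6)x^2 + (82/3)x + 89/12
∇ Δ f = (100/3)x^3 + 21x^2 + (122/3)x + 7/2


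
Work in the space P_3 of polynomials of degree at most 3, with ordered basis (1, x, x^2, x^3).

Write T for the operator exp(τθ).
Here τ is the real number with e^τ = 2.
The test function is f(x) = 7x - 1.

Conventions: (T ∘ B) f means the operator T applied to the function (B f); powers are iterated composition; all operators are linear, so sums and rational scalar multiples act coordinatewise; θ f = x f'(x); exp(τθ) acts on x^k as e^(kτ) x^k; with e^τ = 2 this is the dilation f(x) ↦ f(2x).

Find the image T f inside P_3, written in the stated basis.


g(x) = 14x - 1

exp(τθ) x^k = e^(kτ) x^k; with e^τ = 2 this sends x^k to 2^k x^k
x ↦ 2 x
applying this coordinatewise to f: exp(τθ) f = 14x - 1


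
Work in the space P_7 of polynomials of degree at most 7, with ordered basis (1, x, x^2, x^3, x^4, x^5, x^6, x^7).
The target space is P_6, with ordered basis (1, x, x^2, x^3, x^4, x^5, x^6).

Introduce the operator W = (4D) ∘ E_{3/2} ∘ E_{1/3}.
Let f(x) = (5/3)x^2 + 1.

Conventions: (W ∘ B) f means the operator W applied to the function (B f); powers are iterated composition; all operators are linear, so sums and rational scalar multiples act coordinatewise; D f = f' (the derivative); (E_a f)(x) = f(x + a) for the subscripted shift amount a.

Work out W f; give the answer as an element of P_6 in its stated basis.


the result is g(x) = (40/3)x + 220/9

E_{1/3} f = (5/3)x^2 + (10/9)x + 32/27
E_{3/2} E_{1/3} f = (5/3)x^2 + (55/9)x + 713/108
D E_{3/2} E_{1/3} f = (10/3)x + 55/9
(4D) E_{3/2} E_{1/3} f = (40/3)x + 220/9


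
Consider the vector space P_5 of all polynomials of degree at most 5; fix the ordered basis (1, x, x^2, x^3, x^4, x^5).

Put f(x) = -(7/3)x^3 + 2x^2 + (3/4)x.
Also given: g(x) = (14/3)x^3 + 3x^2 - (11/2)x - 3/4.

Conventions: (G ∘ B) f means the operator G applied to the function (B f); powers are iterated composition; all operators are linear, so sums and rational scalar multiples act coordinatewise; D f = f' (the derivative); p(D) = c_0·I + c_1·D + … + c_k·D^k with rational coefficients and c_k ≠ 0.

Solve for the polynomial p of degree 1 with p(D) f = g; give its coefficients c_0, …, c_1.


p(D) = -2·I − D, i.e. c_0 = -2, c_1 = -1

D^0 f = -(7/3)x^3 + 2x^2 + (3/4)x
D^1 f = -7x^2 + 4x + 3/4
matching coefficients of g against c_0 f + c_1 Df + … from the top degree down determines the c_i
solution: c_0 = -2, c_1 = -1


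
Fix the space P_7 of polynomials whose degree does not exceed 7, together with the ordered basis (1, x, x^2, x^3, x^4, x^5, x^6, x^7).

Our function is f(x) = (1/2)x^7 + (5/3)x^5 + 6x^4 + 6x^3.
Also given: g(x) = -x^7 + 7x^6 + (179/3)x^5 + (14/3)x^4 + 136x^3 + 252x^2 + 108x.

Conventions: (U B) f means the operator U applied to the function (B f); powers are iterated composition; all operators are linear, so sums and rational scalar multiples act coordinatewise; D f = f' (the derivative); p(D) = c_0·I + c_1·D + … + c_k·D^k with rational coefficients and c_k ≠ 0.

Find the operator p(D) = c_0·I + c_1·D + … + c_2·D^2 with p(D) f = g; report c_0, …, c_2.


c_0 = -2, c_1 = 2, c_2 = 3

D^0 f = (1/2)x^7 + (5/3)x^5 + 6x^4 + 6x^3
D^1 f = (7/2)x^6 + (25/3)x^4 + 24x^3 + 18x^2
D^2 f = 21x^5 + (100/3)x^3 + 72x^2 + 36x
matching coefficients of g against c_0 f + c_1 Df + … from the top degree down determines the c_i
solution: c_0 = -2, c_1 = 2, c_2 = 3


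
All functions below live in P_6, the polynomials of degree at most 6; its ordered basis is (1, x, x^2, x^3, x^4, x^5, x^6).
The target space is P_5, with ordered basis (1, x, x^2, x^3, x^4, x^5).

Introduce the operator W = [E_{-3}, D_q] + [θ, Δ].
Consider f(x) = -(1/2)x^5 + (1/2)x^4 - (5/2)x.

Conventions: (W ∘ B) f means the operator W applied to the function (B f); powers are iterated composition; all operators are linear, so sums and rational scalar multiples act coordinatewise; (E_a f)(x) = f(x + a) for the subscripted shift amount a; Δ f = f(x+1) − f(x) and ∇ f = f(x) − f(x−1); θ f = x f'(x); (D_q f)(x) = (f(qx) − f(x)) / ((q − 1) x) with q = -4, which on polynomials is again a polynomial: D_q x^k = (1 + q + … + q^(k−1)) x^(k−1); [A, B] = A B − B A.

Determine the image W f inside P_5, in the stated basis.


the image equals g(x) = (5/2)x^4 + (3241/2)x^3 - (9267/2)x^2 + (21743/2)x - 14709/2

D_q f = -(205/2)x^4 - (51/2)x^3 - 5/2
E_{-3} D_q f = -(205/2)x^4 + (2409/2)x^3 - (10611/2)x^2 + (20763/2)x - 15233/2
E_{-3} f = -(1/2)x^5 + 8x^4 - 51x^3 + 162x^2 - 259x + 339/2
D_q E_{-3} f = -(205/2)x^4 - 408x^3 - 663x^2 - 486x - 259
[E_{-3}, D_q] f = (3225/2)x^3 - (9285/2)x^2 + (21735/2)x - 14715/2
Δ f = -(5/2)x^4 - 3x^3 - 2x^2 - (1/2)x - 5/2
θ Δ f = -10x^4 - 9x^3 - 4x^2 - (1/2)x
θ f = -(5/2)x^5 + 2x^4 - (5/2)x
Δ θ f = -(25/2)x^4 - 17x^3 - 13x^2 - (9/2)x - 3
[θ, Δ] f = (5/2)x^4 + 8x^3 + 9x^2 + 4x + 3
([E_{-3}, D_q] + [θ, Δ]) f = (5/2)x^4 + (3241/2)x^3 - (9267/2)x^2 + (21743/2)x - 14709/2


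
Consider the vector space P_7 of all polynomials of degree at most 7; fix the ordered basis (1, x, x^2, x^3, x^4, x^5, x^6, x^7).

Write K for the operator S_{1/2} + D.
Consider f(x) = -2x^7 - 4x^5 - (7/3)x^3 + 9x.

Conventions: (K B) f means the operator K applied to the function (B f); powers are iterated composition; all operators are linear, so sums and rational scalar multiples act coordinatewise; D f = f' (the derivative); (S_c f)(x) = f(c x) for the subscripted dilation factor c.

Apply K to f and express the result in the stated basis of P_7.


S_{1/2} f = -(1/64)x^7 - (1/8)x^5 - (7/24)x^3 + (9/2)x
D f = -14x^6 - 20x^4 - 7x^2 + 9
(S_{1/2} + D) f = -(1/64)x^7 - 14x^6 - (1/8)x^5 - 20x^4 - (7/24)x^3 - 7x^2 + (9/2)x + 9

g(x) = -(1/64)x^7 - 14x^6 - (1/8)x^5 - 20x^4 - (7/24)x^3 - 7x^2 + (9/2)x + 9


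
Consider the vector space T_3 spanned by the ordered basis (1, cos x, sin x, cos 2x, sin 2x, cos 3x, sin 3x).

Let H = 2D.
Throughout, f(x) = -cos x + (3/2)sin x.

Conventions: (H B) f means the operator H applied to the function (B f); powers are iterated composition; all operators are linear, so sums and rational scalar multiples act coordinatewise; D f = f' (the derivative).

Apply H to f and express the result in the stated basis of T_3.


D f = (3/2)cos x + sin x
(2D) f = 3cos x + 2sin x

the result is g(x) = 3cos x + 2sin x


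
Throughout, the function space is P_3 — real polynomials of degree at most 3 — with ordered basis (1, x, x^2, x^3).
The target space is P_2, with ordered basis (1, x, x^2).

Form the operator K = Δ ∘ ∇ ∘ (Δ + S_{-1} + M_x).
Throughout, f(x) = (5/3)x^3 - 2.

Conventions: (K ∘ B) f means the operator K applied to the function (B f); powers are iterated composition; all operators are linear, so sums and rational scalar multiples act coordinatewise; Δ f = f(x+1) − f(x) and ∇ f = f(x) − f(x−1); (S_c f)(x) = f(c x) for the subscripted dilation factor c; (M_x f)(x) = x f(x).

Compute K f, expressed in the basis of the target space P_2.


the image equals g(x) = 20x^2 - 10x + 40/3

Δ f = 5x^2 + 5x + 5/3
S_{-1} f = -(5/3)x^3 - 2
M_x f = (5/3)x^4 - 2x
(Δ + S_{-1} + M_x) f = (5/3)x^4 - (5/3)x^3 + 5x^2 + 3x - 1/3
∇ (Δ + S_{-1} + M_x) f = (20/3)x^3 - 15x^2 + (65/3)x - 16/3
Δ ∇ (Δ + S_{-1} + M_x) f = 20x^2 - 10x + 40/3


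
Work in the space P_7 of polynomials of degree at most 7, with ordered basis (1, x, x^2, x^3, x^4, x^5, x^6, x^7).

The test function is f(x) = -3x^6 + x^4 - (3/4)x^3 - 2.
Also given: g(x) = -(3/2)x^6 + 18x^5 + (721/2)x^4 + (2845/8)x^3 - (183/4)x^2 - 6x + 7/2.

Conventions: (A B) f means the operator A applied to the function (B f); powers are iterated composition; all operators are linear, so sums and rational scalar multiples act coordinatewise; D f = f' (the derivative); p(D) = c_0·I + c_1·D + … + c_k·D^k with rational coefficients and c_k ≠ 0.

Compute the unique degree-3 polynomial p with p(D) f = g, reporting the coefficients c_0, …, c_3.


p(D) = (1/2)·I − D − 4·D^2 − D^3, i.e. c_0 = 1/2, c_1 = -1, c_2 = -4, c_3 = -1

D^0 f = -3x^6 + x^4 - (3/4)x^3 - 2
D^1 f = -18x^5 + 4x^3 - (9/4)x^2
D^2 f = -90x^4 + 12x^2 - (9/2)x
D^3 f = -360x^3 + 24x - 9/2
matching coefficients of g against c_0 f + c_1 Df + … from the top degree down determines the c_i
solution: c_0 = 1/2, c_1 = -1, c_2 = -4, c_3 = -1


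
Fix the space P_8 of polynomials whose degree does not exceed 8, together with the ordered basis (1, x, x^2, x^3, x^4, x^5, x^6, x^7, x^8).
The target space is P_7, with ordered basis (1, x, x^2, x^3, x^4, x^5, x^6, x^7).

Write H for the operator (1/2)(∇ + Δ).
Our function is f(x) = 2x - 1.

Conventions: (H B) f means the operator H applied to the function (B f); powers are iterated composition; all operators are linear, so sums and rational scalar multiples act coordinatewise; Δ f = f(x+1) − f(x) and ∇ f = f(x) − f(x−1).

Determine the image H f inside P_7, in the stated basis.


∇ f = 2
Δ f = 2
(∇ + Δ) f = 4
((1/2)(∇ + Δ)) f = 2

g(x) = 2


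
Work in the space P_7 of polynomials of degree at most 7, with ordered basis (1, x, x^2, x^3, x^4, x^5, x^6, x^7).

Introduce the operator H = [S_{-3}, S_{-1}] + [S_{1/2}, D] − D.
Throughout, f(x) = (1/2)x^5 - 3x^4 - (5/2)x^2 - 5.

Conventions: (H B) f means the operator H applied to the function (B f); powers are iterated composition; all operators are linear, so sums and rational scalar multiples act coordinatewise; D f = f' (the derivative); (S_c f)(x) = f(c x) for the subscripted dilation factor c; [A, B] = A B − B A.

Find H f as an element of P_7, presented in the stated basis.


S_{-1} f = -(1/2)x^5 - 3x^4 - (5/2)x^2 - 5
S_{-3} S_{-1} f = (243/2)x^5 - 243x^4 - (45/2)x^2 - 5
S_{-3} f = -(243/2)x^5 - 243x^4 - (45/2)x^2 - 5
S_{-1} S_{-3} f = (243/2)x^5 - 243x^4 - (45/2)x^2 - 5
[S_{-3}, S_{-1}] f = 0
D f = (5/2)x^4 - 12x^3 - 5x
S_{1/2} D f = (5/32)x^4 - (3/2)x^3 - (5/2)x
S_{1/2} f = (1/64)x^5 - (3/16)x^4 - (5/8)x^2 - 5
D S_{1/2} f = (5/64)x^4 - (3/4)x^3 - (5/4)x
[S_{1/2}, D] f = (5/64)x^4 - (3/4)x^3 - (5/4)x
D f = (5/2)x^4 - 12x^3 - 5x
(-D) f = -(5/2)x^4 + 12x^3 + 5x
([S_{-3}, S_{-1}] + [S_{1/2}, D] − D) f = -(155/64)x^4 + (45/4)x^3 + (15/4)x

the image equals g(x) = -(155/64)x^4 + (45/4)x^3 + (15/4)x


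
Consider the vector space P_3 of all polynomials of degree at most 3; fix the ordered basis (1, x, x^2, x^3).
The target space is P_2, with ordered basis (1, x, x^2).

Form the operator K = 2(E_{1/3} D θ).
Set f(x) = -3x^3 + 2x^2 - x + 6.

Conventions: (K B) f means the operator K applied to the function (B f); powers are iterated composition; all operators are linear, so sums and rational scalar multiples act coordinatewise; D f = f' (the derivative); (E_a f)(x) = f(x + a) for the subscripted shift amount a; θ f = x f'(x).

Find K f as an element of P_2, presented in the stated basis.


θ f = -9x^3 + 4x^2 - x
D θ f = -27x^2 + 8x - 1
E_{1/3} (D θ) f = -27x^2 - 10x - 4/3
(2(E_{1/3} D θ)) f = -54x^2 - 20x - 8/3

g(x) = -54x^2 - 20x - 8/3


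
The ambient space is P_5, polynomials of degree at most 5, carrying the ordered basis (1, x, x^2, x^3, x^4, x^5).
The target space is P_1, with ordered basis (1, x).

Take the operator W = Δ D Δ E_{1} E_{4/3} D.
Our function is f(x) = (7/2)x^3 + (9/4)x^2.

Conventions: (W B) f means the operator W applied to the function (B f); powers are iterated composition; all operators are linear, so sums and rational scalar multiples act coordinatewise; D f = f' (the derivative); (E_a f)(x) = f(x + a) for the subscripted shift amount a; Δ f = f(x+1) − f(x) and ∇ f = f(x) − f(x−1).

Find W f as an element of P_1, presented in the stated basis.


the result is g(x) = 0

D f = (21/2)x^2 + (9/2)x
E_{4/3} D f = (21/2)x^2 + (65/2)x + 74/3
E_{1} E_{4/3} D f = (21/2)x^2 + (107/2)x + 203/3
Δ (E_{1} E_{4/3}) D f = 21x + 64
D Δ (E_{1} E_{4/3}) D f = 21
Δ (D Δ) (E_{1} E_{4/3}) D f = 0


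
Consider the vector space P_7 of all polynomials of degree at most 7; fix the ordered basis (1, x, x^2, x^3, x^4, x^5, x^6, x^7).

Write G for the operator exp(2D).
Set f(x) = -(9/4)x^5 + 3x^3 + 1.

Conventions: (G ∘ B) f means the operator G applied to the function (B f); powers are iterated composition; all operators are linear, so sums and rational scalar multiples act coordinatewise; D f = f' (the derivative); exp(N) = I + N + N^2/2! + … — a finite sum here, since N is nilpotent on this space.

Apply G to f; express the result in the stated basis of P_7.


order-1 term: -(45/2)x^4 + 18x^2
order-2 term: -90x^3 + 36x
order-3 term: -180x^2 + 24
order-4 term: -180x
order-5 term: -72
the series for exp(2D) f terminates at order 5
exp(2D) f = -(9/4)x^5 - (45/2)x^4 - 87x^3 - 162x^2 - 144x - 47

the result is g(x) = -(9/4)x^5 - (45/2)x^4 - 87x^3 - 162x^2 - 144x - 47


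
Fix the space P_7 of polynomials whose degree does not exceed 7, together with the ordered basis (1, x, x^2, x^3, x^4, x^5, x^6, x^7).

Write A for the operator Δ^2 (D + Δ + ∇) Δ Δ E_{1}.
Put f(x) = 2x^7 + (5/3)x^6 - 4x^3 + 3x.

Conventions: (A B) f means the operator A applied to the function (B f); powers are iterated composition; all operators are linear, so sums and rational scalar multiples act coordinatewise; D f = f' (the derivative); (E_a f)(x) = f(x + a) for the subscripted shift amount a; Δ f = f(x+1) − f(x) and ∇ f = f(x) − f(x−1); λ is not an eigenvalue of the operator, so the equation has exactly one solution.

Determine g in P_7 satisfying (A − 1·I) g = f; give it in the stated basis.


the result is g(x) = -2x^7 - (5/3)x^6 + 4x^3 - 15120x^2 - 94323x - 155280

write g with unknown coordinates in the stated basis and equate coefficients in (A − 1·I) g = f
solving from the highest basis element down gives g = -2x^7 - (5/3)x^6 + 4x^3 - 15120x^2 - 94323x - 155280
check: A g = -15120x^2 - 94320x - 155280
so A g − 1·g = 2x^7 + (5/3)x^6 - 4x^3 + 3x = f ✓


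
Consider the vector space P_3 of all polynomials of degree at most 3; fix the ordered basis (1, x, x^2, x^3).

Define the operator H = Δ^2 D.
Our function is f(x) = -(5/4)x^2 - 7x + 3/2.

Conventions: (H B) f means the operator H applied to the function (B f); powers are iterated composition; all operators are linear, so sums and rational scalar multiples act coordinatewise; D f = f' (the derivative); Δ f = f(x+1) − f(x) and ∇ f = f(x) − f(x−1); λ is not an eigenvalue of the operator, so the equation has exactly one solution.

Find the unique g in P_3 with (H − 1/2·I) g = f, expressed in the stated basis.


write g with unknown coordinates in the stated basis and equate coefficients in (H − 1/2·I) g = f
solving from the highest basis element down gives g = (5/2)x^2 + 14x - 3
check: H g = 0
so H g − 1/2·g = -(5/4)x^2 - 7x + 3/2 = f ✓

g(x) = (5/2)x^2 + 14x - 3


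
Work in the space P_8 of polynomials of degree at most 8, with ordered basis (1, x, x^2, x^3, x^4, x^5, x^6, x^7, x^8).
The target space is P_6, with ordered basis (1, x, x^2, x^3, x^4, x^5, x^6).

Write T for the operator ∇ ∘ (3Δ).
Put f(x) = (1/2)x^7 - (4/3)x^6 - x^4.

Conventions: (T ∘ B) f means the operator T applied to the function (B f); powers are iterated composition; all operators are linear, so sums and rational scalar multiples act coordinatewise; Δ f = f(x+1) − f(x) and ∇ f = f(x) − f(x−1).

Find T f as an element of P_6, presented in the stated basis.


Δ f = (7/2)x^6 + (5/2)x^5 - (5/2)x^4 - (79/6)x^3 - (31/2)x^2 - (17/2)x - 11/6
(3Δ) f = (21/2)x^6 + (15/2)x^5 - (15/2)x^4 - (79/2)x^3 - (93/2)x^2 - (51/2)x - 11/2
∇ (3Δ) f = 63x^5 - 120x^4 + 105x^3 - 156x^2 + 21x - 14

the result is g(x) = 63x^5 - 120x^4 + 105x^3 - 156x^2 + 21x - 14


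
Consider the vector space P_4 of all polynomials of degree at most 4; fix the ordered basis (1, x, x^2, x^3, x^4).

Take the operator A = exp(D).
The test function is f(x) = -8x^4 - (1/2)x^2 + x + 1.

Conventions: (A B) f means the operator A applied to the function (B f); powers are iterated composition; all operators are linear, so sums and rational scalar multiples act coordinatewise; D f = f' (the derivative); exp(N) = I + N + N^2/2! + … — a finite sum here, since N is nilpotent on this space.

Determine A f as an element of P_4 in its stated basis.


the image equals g(x) = -8x^4 - 32x^3 - (97/2)x^2 - 32x - 13/2

order-1 term: -32x^3 - x + 1
order-2 term: -48x^2 - 1/2
order-3 term: -32x
order-4 term: -8
the series for exp(D) f terminates at order 4
exp(D) f = -8x^4 - 32x^3 - (97/2)x^2 - 32x - 13/2


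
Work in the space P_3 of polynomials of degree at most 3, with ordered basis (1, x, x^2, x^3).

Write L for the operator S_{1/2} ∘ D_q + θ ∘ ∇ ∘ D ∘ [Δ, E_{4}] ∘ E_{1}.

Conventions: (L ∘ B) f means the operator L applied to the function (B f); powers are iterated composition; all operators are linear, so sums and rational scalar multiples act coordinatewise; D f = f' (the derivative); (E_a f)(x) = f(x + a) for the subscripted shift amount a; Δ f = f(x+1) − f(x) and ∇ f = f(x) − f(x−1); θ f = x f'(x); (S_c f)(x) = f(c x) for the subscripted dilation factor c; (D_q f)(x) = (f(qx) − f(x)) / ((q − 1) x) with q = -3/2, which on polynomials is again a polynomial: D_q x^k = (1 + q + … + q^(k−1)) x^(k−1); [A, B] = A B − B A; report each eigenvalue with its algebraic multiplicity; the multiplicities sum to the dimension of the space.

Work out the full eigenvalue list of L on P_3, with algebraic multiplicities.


image of 1: 0
image of x: 1
image of x^2: -(1/4)x
image of x^3: (7/16)x^2
the matrix is upper triangular; its diagonal is (0, 0, 0, 0)
for a triangular matrix the eigenvalues are the diagonal entries, with algebraic multiplicity their repetition count

λ = 0 (multiplicity 4)


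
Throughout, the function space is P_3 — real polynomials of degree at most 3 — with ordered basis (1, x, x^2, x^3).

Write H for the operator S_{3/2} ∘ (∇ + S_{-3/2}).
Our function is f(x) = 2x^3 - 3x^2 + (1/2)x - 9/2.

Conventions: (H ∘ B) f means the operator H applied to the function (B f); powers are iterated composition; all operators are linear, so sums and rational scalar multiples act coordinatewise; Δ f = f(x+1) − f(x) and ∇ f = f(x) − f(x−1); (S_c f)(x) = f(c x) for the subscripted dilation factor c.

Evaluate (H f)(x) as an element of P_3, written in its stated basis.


∇ f = 6x^2 - 12x + 11/2
S_{-3/2} f = -(27/4)x^3 - (27/4)x^2 - (3/4)x - 9/2
(∇ + S_{-3/2}) f = -(27/4)x^3 - (3/4)x^2 - (51/4)x + 1
S_{3/2} (∇ + S_{-3/2}) f = -(729/32)x^3 - (27/16)x^2 - (153/8)x + 1

the image equals g(x) = -(729/32)x^3 - (27/16)x^2 - (153/8)x + 1


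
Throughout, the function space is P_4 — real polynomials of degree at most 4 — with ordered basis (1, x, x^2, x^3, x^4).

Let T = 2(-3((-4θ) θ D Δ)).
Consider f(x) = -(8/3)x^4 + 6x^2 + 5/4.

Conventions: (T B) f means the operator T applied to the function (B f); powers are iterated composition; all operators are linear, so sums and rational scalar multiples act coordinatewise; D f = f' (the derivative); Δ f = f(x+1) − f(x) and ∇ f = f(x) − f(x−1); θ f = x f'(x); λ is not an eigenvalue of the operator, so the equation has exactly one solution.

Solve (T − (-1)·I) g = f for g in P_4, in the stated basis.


the result is g(x) = -(8/3)x^4 + 3078x^2 + 768x + 5/4

write g with unknown coordinates in the stated basis and equate coefficients in (T − (-1)·I) g = f
solving from the highest basis element down gives g = -(8/3)x^4 + 3078x^2 + 768x + 5/4
check: T g = -3072x^2 - 768x
so T g − (-1)·g = -(8/3)x^4 + 6x^2 + 5/4 = f ✓


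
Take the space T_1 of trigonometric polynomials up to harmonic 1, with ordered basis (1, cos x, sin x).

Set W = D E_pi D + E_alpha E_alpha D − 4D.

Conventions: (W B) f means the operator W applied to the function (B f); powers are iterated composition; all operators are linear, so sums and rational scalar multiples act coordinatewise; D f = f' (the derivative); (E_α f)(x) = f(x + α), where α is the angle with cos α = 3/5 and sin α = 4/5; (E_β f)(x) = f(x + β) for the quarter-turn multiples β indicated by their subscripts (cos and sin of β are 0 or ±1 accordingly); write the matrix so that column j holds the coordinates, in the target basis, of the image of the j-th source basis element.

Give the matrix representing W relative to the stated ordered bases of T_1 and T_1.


image of 1: 0
image of cos x: (1/25)cos x + (107/25)sin x
image of sin x: -(107/25)cos x + (1/25)sin x
each image's coordinates form column j of the matrix

the matrix is [[0, 0, 0]; [0, 1/25, -107/25]; [0, 107/25, 1/25]] (rows listed top to bottom)


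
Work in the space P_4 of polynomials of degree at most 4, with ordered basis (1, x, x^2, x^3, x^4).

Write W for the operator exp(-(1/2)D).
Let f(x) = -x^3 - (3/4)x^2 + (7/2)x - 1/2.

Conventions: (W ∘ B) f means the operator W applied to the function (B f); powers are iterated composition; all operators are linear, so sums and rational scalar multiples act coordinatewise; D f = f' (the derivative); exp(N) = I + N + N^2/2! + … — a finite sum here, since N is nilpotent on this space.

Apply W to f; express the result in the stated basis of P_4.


order-1 term: (3/2)x^2 + (3/4)x - 7/4
order-2 term: -(3/4)x - 3/16
order-3 term: 1/8
the series for exp(-(1/2)D) f terminates at order 3
exp(-(1/2)D) f = -x^3 + (3/4)x^2 + (7/2)x - 37/16

the image equals g(x) = -x^3 + (3/4)x^2 + (7/2)x - 37/16


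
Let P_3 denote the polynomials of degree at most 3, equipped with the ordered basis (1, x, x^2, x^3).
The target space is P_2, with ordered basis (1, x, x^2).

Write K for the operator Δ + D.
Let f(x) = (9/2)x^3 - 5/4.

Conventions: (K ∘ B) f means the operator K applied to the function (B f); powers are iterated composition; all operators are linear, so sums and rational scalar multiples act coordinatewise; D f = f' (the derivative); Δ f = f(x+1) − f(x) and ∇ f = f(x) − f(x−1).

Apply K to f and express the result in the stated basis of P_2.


the image equals g(x) = 27x^2 + (27/2)x + 9/2

Δ f = (27/2)x^2 + (27/2)x + 9/2
D f = (27/2)x^2
(Δ + D) f = 27x^2 + (27/2)x + 9/2
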